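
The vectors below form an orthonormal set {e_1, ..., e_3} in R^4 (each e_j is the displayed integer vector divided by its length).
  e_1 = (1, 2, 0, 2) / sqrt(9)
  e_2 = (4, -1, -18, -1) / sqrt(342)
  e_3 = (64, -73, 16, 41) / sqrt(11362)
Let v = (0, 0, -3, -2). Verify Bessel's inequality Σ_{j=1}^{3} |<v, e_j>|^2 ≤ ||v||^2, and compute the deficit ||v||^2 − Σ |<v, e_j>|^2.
Σ |<v, e_j>|^2 = 286/23; ||v||^2 = 13; deficit = 13/23

Write each e_j = u_j / sqrt(<u_j, u_j>) where u_j is the displayed integer vector. Then <v, e_j> = <v, u_j> / sqrt(<u_j, u_j>), so |<v, e_j>|^2 = <v, u_j>^2 / <u_j, u_j>.
Coefficients: <v, e_1> = -4/sqrt(9), <v, e_2> = 56/sqrt(342), <v, e_3> = -130/sqrt(11362).
Square and sum: Σ |<v, e_j>|^2 = 286/23.
Compute ||v||^2 = v·v = 13.
Deficit = 13 − 286/23 = 13/23 ≥ 0, confirming Bessel's inequality. (The deficit equals ||v − Σ <v,e_j> e_j||^2, the squared distance from v to span{e_j}.)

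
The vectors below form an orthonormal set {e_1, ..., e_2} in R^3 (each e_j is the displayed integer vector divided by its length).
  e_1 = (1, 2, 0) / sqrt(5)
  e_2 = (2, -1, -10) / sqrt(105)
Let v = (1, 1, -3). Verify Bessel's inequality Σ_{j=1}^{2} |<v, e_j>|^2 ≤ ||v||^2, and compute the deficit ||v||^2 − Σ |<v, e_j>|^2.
Σ |<v, e_j>|^2 = 230/21; ||v||^2 = 11; deficit = 1/21

Write each e_j = u_j / sqrt(<u_j, u_j>) where u_j is the displayed integer vector. Then <v, e_j> = <v, u_j> / sqrt(<u_j, u_j>), so |<v, e_j>|^2 = <v, u_j>^2 / <u_j, u_j>.
Coefficients: <v, e_1> = 3/sqrt(5), <v, e_2> = 31/sqrt(105).
Square and sum: Σ |<v, e_j>|^2 = 230/21.
Compute ||v||^2 = v·v = 11.
Deficit = 11 − 230/21 = 1/21 ≥ 0, confirming Bessel's inequality. (The deficit equals ||v − Σ <v,e_j> e_j||^2, the squared distance from v to span{e_j}.)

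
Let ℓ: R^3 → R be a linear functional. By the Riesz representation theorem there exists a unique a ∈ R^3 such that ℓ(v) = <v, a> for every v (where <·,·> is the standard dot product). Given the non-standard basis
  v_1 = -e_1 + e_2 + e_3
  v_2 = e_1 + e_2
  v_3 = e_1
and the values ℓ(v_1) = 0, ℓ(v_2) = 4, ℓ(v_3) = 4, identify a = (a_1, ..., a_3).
a = (4, 0, 4)

Write a = (a_1, ..., a_3) in the standard basis. For each basis vector v_i, ℓ(v_i) = <v_i, a> is a linear equation in the a_j's. Collect the n equations into a matrix system V a = ℓ, where row i of V is v_i (expressed in the standard basis). Since V is invertible (lower-triangular with 1s on the diagonal, up to permutation), solve by back-substitution:
  V =
[[-1, 1, 1],
 [1, 1, 0],
 [1, 0, 0]]
  V a = (0, 4, 4)
Solving gives a = (4, 0, 4).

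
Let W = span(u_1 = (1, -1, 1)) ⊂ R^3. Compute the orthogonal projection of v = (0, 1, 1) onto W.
proj_W(v) = (0, 0, 0)

Set up U = [u_1 | ... | u_1] ∈ R^(3×1). The projector onto W = col(U) is P = U (U^T U)^(-1) U^T.
Compute U^T U =
  [3],
and U^T v = (0).
Solve U^T U · c = U^T v for the coefficients: c = (0). The projection is proj_W(v) = U c.
Check: (v - proj_W(v)) · u_1 = 0  (should be 0).
Result: proj_W(v) = (0, 0, 0).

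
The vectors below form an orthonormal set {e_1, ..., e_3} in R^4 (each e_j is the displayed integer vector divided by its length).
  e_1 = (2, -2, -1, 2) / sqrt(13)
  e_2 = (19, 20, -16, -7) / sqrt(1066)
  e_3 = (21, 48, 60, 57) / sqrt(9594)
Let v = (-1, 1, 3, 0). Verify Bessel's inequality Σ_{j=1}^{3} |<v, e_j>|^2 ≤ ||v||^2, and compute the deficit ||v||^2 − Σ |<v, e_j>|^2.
Σ |<v, e_j>|^2 = 134/13; ||v||^2 = 11; deficit = 9/13

Write each e_j = u_j / sqrt(<u_j, u_j>) where u_j is the displayed integer vector. Then <v, e_j> = <v, u_j> / sqrt(<u_j, u_j>), so |<v, e_j>|^2 = <v, u_j>^2 / <u_j, u_j>.
Coefficients: <v, e_1> = -7/sqrt(13), <v, e_2> = -47/sqrt(1066), <v, e_3> = 207/sqrt(9594).
Square and sum: Σ |<v, e_j>|^2 = 134/13.
Compute ||v||^2 = v·v = 11.
Deficit = 11 − 134/13 = 9/13 ≥ 0, confirming Bessel's inequality. (The deficit equals ||v − Σ <v,e_j> e_j||^2, the squared distance from v to span{e_j}.)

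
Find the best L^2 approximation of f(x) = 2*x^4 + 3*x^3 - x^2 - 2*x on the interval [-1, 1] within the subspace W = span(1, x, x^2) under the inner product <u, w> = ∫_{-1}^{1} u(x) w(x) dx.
g(x) = 5*x^2/7 - x/5 - 6/35

The best approximation g ∈ W is the orthogonal projection of f onto W. Writing g = a_0 + a_1 x + a_2 x^2, the coefficients solve the normal equations G · a = b where
  G_{ij} = <φ_i, φ_j> and b_i = <f, φ_i>, with φ_0 = 1, φ_1 = x, φ_2 = x^2.
G =
  [2, 0, 2/3]
  [0, 2/3, 0]
  [2/3, 0, 2/5],
b = (2/15, -2/15, 6/35).
Solving gives a_0 = -6/35, a_1 = -1/5, a_2 = 5/7, so
  g(x) = 5*x^2/7 - x/5 - 6/35.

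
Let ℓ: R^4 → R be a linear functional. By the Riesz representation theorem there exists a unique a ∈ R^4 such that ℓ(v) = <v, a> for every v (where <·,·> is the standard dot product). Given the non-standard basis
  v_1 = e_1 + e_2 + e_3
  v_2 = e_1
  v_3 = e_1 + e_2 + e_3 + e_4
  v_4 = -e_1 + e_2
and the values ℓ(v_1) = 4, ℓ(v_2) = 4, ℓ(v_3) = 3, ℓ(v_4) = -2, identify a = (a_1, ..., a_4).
a = (4, 2, -2, -1)

Write a = (a_1, ..., a_4) in the standard basis. For each basis vector v_i, ℓ(v_i) = <v_i, a> is a linear equation in the a_j's. Collect the n equations into a matrix system V a = ℓ, where row i of V is v_i (expressed in the standard basis). Since V is invertible (lower-triangular with 1s on the diagonal, up to permutation), solve by back-substitution:
  V =
[[1, 1, 1, 0],
 [1, 0, 0, 0],
 [1, 1, 1, 1],
 [-1, 1, 0, 0]]
  V a = (4, 4, 3, -2)
Solving gives a = (4, 2, -2, -1).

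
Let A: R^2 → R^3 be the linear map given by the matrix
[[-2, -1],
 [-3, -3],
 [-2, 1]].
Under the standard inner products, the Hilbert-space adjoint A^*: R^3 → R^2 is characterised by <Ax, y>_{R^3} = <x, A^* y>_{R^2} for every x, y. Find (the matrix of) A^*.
A^* = A^T =
[[-2, -3, -2],
 [-1, -3, 1]]

For real matrices with standard dot products, the defining identity <Ax, y> = <x, A^* y> gives (Ax)^T y = x^T (A^*) y, i.e. x^T A^T y = x^T (A^*) y. Since this holds for all x, y, we must have A^* = A^T. Therefore
A^* =
[[-2, -3, -2],
 [-1, -3, 1]].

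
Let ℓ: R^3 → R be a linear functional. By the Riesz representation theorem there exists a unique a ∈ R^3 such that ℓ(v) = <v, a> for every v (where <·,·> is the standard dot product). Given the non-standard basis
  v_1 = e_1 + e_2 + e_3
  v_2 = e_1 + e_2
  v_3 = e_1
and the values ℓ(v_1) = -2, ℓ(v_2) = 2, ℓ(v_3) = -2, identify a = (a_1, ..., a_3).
a = (-2, 4, -4)

Write a = (a_1, ..., a_3) in the standard basis. For each basis vector v_i, ℓ(v_i) = <v_i, a> is a linear equation in the a_j's. Collect the n equations into a matrix system V a = ℓ, where row i of V is v_i (expressed in the standard basis). Since V is invertible (lower-triangular with 1s on the diagonal, up to permutation), solve by back-substitution:
  V =
[[1, 1, 1],
 [1, 1, 0],
 [1, 0, 0]]
  V a = (-2, 2, -2)
Solving gives a = (-2, 4, -4).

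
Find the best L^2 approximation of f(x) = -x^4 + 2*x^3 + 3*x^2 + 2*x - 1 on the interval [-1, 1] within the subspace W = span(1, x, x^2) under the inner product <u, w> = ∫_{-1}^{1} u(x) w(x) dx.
g(x) = 15*x^2/7 + 16*x/5 - 32/35

The best approximation g ∈ W is the orthogonal projection of f onto W. Writing g = a_0 + a_1 x + a_2 x^2, the coefficients solve the normal equations G · a = b where
  G_{ij} = <φ_i, φ_j> and b_i = <f, φ_i>, with φ_0 = 1, φ_1 = x, φ_2 = x^2.
G =
  [2, 0, 2/3]
  [0, 2/3, 0]
  [2/3, 0, 2/5],
b = (-2/5, 32/15, 26/105).
Solving gives a_0 = -32/35, a_1 = 16/5, a_2 = 15/7, so
  g(x) = 15*x^2/7 + 16*x/5 - 32/35.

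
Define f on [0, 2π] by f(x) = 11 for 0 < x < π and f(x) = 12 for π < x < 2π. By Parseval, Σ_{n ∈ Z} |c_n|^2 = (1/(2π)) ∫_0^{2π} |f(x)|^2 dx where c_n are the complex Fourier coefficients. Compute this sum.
Σ |c_n|^2 = 265/2

Parseval equates the L^2 energy of f (normalised by 1/(2π)) with the ℓ^2 sum of its Fourier coefficients: (1/(2π)) ∫_0^{2π} |f|^2 = Σ |c_n|^2.
Compute the left side: (1/(2π)) [∫_0^π 11^2 dx + ∫_π^{2π} 12^2 dx] = (1/(2π)) · (121π + 144π) = (121 + 144)/2 = 265/2.
So Σ_{n ∈ Z} |c_n|^2 = 265/2.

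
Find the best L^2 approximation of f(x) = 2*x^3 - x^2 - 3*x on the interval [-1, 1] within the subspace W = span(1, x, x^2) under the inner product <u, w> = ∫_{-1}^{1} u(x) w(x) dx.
g(x) = -x^2 - 9*x/5

The best approximation g ∈ W is the orthogonal projection of f onto W. Writing g = a_0 + a_1 x + a_2 x^2, the coefficients solve the normal equations G · a = b where
  G_{ij} = <φ_i, φ_j> and b_i = <f, φ_i>, with φ_0 = 1, φ_1 = x, φ_2 = x^2.
G =
  [2, 0, 2/3]
  [0, 2/3, 0]
  [2/3, 0, 2/5],
b = (-2/3, -6/5, -2/5).
Solving gives a_0 = 0, a_1 = -9/5, a_2 = -1, so
  g(x) = -x^2 - 9*x/5.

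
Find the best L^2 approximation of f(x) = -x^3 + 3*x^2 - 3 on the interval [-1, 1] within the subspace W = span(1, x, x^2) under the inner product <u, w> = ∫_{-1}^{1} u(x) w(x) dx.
g(x) = 3*x^2 - 3*x/5 - 3

The best approximation g ∈ W is the orthogonal projection of f onto W. Writing g = a_0 + a_1 x + a_2 x^2, the coefficients solve the normal equations G · a = b where
  G_{ij} = <φ_i, φ_j> and b_i = <f, φ_i>, with φ_0 = 1, φ_1 = x, φ_2 = x^2.
G =
  [2, 0, 2/3]
  [0, 2/3, 0]
  [2/3, 0, 2/5],
b = (-4, -2/5, -4/5).
Solving gives a_0 = -3, a_1 = -3/5, a_2 = 3, so
  g(x) = 3*x^2 - 3*x/5 - 3.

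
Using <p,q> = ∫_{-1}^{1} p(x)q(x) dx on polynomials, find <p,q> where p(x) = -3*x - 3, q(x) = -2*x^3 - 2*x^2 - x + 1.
<p,q> = 12/5

Expand the product: p(x)·q(x) = 6*x^4 + 12*x^3 + 9*x^2 - 3.
∫_{-1}^{1} of each monomial x^k gives [2/(k+1) if k even, 0 if k odd]. Integrating term-by-term (or equivalently evaluating the antiderivative F(x) = 6*x^5/5 + 3*x^4 + 3*x^3 - 3*x at the endpoints):
  F(1) − F(−1) = 21/5 − (9/5) = 12/5.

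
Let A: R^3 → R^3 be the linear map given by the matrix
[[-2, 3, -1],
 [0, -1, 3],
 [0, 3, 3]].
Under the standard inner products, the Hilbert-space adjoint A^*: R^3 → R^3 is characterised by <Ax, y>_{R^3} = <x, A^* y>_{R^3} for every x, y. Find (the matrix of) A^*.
A^* = A^T =
[[-2, 0, 0],
 [3, -1, 3],
 [-1, 3, 3]]

For real matrices with standard dot products, the defining identity <Ax, y> = <x, A^* y> gives (Ax)^T y = x^T (A^*) y, i.e. x^T A^T y = x^T (A^*) y. Since this holds for all x, y, we must have A^* = A^T. Therefore
A^* =
[[-2, 0, 0],
 [3, -1, 3],
 [-1, 3, 3]].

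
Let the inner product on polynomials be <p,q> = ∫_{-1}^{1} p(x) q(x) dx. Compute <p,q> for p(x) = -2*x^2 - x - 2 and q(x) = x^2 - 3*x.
<p,q> = -2/15

Expand the product: p(x)·q(x) = -2*x^4 + 5*x^3 + x^2 + 6*x.
∫_{-1}^{1} of each monomial x^k gives [2/(k+1) if k even, 0 if k odd]. Integrating term-by-term (or equivalently evaluating the antiderivative F(x) = -2*x^5/5 + 5*x^4/4 + x^3/3 + 3*x^2 at the endpoints):
  F(1) − F(−1) = 251/60 − (259/60) = -2/15.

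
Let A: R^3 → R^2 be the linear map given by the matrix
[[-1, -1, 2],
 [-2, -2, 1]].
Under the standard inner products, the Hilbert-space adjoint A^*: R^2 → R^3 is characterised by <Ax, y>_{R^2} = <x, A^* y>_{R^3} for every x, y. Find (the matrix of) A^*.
A^* = A^T =
[[-1, -2],
 [-1, -2],
 [2, 1]]

For real matrices with standard dot products, the defining identity <Ax, y> = <x, A^* y> gives (Ax)^T y = x^T (A^*) y, i.e. x^T A^T y = x^T (A^*) y. Since this holds for all x, y, we must have A^* = A^T. Therefore
A^* =
[[-1, -2],
 [-1, -2],
 [2, 1]].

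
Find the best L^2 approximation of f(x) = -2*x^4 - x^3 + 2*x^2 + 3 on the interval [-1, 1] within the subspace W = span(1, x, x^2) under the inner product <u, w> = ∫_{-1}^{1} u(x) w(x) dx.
g(x) = 2*x^2/7 - 3*x/5 + 111/35

The best approximation g ∈ W is the orthogonal projection of f onto W. Writing g = a_0 + a_1 x + a_2 x^2, the coefficients solve the normal equations G · a = b where
  G_{ij} = <φ_i, φ_j> and b_i = <f, φ_i>, with φ_0 = 1, φ_1 = x, φ_2 = x^2.
G =
  [2, 0, 2/3]
  [0, 2/3, 0]
  [2/3, 0, 2/5],
b = (98/15, -2/5, 78/35).
Solving gives a_0 = 111/35, a_1 = -3/5, a_2 = 2/7, so
  g(x) = 2*x^2/7 - 3*x/5 + 111/35.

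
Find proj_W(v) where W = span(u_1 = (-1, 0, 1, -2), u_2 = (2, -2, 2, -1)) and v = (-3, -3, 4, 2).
proj_W(v) = (33/74, -30/37, 87/74, -42/37)

Set up U = [u_1 | ... | u_2] ∈ R^(4×2). The projector onto W = col(U) is P = U (U^T U)^(-1) U^T.
Compute U^T U =
  [6, 2]
  [2, 13],
and U^T v = (3, 6).
Solve U^T U · c = U^T v for the coefficients: c = (27/74, 15/37). The projection is proj_W(v) = U c.
Check: (v - proj_W(v)) · u_1 = 0  (should be 0).
Check: (v - proj_W(v)) · u_2 = 0  (should be 0).
Result: proj_W(v) = (33/74, -30/37, 87/74, -42/37).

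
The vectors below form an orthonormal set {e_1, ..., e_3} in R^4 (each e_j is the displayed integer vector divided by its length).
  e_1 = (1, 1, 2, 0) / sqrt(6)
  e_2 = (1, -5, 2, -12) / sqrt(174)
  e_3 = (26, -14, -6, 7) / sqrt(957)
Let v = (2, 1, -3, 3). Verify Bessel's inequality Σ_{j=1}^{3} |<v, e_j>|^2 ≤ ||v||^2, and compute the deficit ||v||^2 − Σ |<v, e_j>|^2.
Σ |<v, e_j>|^2 = 58/3; ||v||^2 = 23; deficit = 11/3

Write each e_j = u_j / sqrt(<u_j, u_j>) where u_j is the displayed integer vector. Then <v, e_j> = <v, u_j> / sqrt(<u_j, u_j>), so |<v, e_j>|^2 = <v, u_j>^2 / <u_j, u_j>.
Coefficients: <v, e_1> = -3/sqrt(6), <v, e_2> = -45/sqrt(174), <v, e_3> = 77/sqrt(957).
Square and sum: Σ |<v, e_j>|^2 = 58/3.
Compute ||v||^2 = v·v = 23.
Deficit = 23 − 58/3 = 11/3 ≥ 0, confirming Bessel's inequality. (The deficit equals ||v − Σ <v,e_j> e_j||^2, the squared distance from v to span{e_j}.)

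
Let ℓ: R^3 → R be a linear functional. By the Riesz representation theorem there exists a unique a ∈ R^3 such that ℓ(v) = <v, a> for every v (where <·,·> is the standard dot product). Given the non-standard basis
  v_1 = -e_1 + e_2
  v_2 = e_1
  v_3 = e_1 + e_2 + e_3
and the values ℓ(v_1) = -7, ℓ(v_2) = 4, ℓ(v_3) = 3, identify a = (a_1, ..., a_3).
a = (4, -3, 2)

Write a = (a_1, ..., a_3) in the standard basis. For each basis vector v_i, ℓ(v_i) = <v_i, a> is a linear equation in the a_j's. Collect the n equations into a matrix system V a = ℓ, where row i of V is v_i (expressed in the standard basis). Since V is invertible (lower-triangular with 1s on the diagonal, up to permutation), solve by back-substitution:
  V =
[[-1, 1, 0],
 [1, 0, 0],
 [1, 1, 1]]
  V a = (-7, 4, 3)
Solving gives a = (4, -3, 2).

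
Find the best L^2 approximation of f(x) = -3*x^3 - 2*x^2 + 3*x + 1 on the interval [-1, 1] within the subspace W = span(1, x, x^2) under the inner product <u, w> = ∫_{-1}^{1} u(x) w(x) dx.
g(x) = -2*x^2 + 6*x/5 + 1

The best approximation g ∈ W is the orthogonal projection of f onto W. Writing g = a_0 + a_1 x + a_2 x^2, the coefficients solve the normal equations G · a = b where
  G_{ij} = <φ_i, φ_j> and b_i = <f, φ_i>, with φ_0 = 1, φ_1 = x, φ_2 = x^2.
G =
  [2, 0, 2/3]
  [0, 2/3, 0]
  [2/3, 0, 2/5],
b = (2/3, 4/5, -2/15).
Solving gives a_0 = 1, a_1 = 6/5, a_2 = -2, so
  g(x) = -2*x^2 + 6*x/5 + 1.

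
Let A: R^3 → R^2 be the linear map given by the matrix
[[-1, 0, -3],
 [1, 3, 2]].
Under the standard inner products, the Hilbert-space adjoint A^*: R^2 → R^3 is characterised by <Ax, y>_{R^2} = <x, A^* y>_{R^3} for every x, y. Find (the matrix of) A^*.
A^* = A^T =
[[-1, 1],
 [0, 3],
 [-3, 2]]

For real matrices with standard dot products, the defining identity <Ax, y> = <x, A^* y> gives (Ax)^T y = x^T (A^*) y, i.e. x^T A^T y = x^T (A^*) y. Since this holds for all x, y, we must have A^* = A^T. Therefore
A^* =
[[-1, 1],
 [0, 3],
 [-3, 2]].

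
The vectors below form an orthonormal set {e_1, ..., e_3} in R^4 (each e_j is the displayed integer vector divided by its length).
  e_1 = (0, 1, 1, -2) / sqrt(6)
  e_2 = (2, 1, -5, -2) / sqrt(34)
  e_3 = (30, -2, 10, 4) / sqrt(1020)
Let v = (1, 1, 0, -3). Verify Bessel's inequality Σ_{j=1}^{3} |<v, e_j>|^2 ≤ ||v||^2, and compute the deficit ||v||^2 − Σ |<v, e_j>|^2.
Σ |<v, e_j>|^2 = 54/5; ||v||^2 = 11; deficit = 1/5

Write each e_j = u_j / sqrt(<u_j, u_j>) where u_j is the displayed integer vector. Then <v, e_j> = <v, u_j> / sqrt(<u_j, u_j>), so |<v, e_j>|^2 = <v, u_j>^2 / <u_j, u_j>.
Coefficients: <v, e_1> = 7/sqrt(6), <v, e_2> = 9/sqrt(34), <v, e_3> = 16/sqrt(1020).
Square and sum: Σ |<v, e_j>|^2 = 54/5.
Compute ||v||^2 = v·v = 11.
Deficit = 11 − 54/5 = 1/5 ≥ 0, confirming Bessel's inequality. (The deficit equals ||v − Σ <v,e_j> e_j||^2, the squared distance from v to span{e_j}.)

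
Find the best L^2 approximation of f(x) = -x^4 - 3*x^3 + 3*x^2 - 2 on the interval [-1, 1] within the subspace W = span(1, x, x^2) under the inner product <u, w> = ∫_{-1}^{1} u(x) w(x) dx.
g(x) = 15*x^2/7 - 9*x/5 - 67/35

The best approximation g ∈ W is the orthogonal projection of f onto W. Writing g = a_0 + a_1 x + a_2 x^2, the coefficients solve the normal equations G · a = b where
  G_{ij} = <φ_i, φ_j> and b_i = <f, φ_i>, with φ_0 = 1, φ_1 = x, φ_2 = x^2.
G =
  [2, 0, 2/3]
  [0, 2/3, 0]
  [2/3, 0, 2/5],
b = (-12/5, -6/5, -44/105).
Solving gives a_0 = -67/35, a_1 = -9/5, a_2 = 15/7, so
  g(x) = 15*x^2/7 - 9*x/5 - 67/35.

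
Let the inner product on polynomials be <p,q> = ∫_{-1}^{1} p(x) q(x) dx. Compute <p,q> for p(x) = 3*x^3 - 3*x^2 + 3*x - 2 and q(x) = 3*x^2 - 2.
<p,q> = 22/5

Expand the product: p(x)·q(x) = 9*x^5 - 9*x^4 + 3*x^3 - 6*x + 4.
∫_{-1}^{1} of each monomial x^k gives [2/(k+1) if k even, 0 if k odd]. Integrating term-by-term (or equivalently evaluating the antiderivative F(x) = 3*x^6/2 - 9*x^5/5 + 3*x^4/4 - 3*x^2 + 4*x at the endpoints):
  F(1) − F(−1) = 29/20 − (-59/20) = 22/5.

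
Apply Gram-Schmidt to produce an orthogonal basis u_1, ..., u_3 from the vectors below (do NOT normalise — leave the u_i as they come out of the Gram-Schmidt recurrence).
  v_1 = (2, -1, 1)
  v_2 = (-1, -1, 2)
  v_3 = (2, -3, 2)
Orthogonal basis:
  u_1 = (2, -1, 1)
  u_2 = (-4/3, -5/6, 11/6)
  u_3 = (-1/5, -1, -3/5)

Apply the Gram-Schmidt recurrence
  u_1 = v_1
  u_i = v_i − Σ_{j<i} ((v_i · u_j) / (u_j · u_j)) · u_j.

Step by step this gives:
  u_1 = (2, -1, 1)
  u_2 = (-4/3, -5/6, 11/6)
  u_3 = (-1/5, -1, -3/5)

Orthogonality check:
  u_2 · u_1 = 0 (should be 0)
  u_3 · u_1 = 0 (should be 0)
  u_3 · u_2 = 0 (should be 0)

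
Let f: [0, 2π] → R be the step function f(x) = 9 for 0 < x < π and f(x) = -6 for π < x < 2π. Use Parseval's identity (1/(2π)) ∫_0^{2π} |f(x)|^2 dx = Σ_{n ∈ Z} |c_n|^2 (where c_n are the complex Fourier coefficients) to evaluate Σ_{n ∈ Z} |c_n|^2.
Σ |c_n|^2 = 117/2

Parseval equates the L^2 energy of f (normalised by 1/(2π)) with the ℓ^2 sum of its Fourier coefficients: (1/(2π)) ∫_0^{2π} |f|^2 = Σ |c_n|^2.
Compute the left side: (1/(2π)) [∫_0^π 9^2 dx + ∫_π^{2π} (-6)^2 dx] = (1/(2π)) · (81π + 36π) = (81 + 36)/2 = 117/2.
So Σ_{n ∈ Z} |c_n|^2 = 117/2.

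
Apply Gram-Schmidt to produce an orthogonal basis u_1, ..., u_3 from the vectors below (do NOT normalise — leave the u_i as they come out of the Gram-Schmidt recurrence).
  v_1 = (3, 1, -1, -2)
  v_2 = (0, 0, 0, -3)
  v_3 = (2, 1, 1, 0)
Orthogonal basis:
  u_1 = (3, 1, -1, -2)
  u_2 = (-6/5, -2/5, 2/5, -11/5)
  u_3 = (4/11, 5/11, 17/11, 0)

Apply the Gram-Schmidt recurrence
  u_1 = v_1
  u_i = v_i − Σ_{j<i} ((v_i · u_j) / (u_j · u_j)) · u_j.

Step by step this gives:
  u_1 = (3, 1, -1, -2)
  u_2 = (-6/5, -2/5, 2/5, -11/5)
  u_3 = (4/11, 5/11, 17/11, 0)

Orthogonality check:
  u_2 · u_1 = 0 (should be 0)
  u_3 · u_1 = 0 (should be 0)
  u_3 · u_2 = 0 (should be 0)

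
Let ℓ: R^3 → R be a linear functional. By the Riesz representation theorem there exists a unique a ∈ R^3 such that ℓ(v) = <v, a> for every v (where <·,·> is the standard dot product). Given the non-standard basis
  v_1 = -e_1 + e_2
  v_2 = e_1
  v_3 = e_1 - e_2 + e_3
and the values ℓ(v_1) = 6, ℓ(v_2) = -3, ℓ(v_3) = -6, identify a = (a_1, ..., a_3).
a = (-3, 3, 0)

Write a = (a_1, ..., a_3) in the standard basis. For each basis vector v_i, ℓ(v_i) = <v_i, a> is a linear equation in the a_j's. Collect the n equations into a matrix system V a = ℓ, where row i of V is v_i (expressed in the standard basis). Since V is invertible (lower-triangular with 1s on the diagonal, up to permutation), solve by back-substitution:
  V =
[[-1, 1, 0],
 [1, 0, 0],
 [1, -1, 1]]
  V a = (6, -3, -6)
Solving gives a = (-3, 3, 0).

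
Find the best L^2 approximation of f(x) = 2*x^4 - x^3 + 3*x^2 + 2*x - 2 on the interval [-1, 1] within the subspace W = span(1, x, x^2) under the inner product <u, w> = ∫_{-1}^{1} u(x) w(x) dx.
g(x) = 33*x^2/7 + 7*x/5 - 76/35

The best approximation g ∈ W is the orthogonal projection of f onto W. Writing g = a_0 + a_1 x + a_2 x^2, the coefficients solve the normal equations G · a = b where
  G_{ij} = <φ_i, φ_j> and b_i = <f, φ_i>, with φ_0 = 1, φ_1 = x, φ_2 = x^2.
G =
  [2, 0, 2/3]
  [0, 2/3, 0]
  [2/3, 0, 2/5],
b = (-6/5, 14/15, 46/105).
Solving gives a_0 = -76/35, a_1 = 7/5, a_2 = 33/7, so
  g(x) = 33*x^2/7 + 7*x/5 - 76/35.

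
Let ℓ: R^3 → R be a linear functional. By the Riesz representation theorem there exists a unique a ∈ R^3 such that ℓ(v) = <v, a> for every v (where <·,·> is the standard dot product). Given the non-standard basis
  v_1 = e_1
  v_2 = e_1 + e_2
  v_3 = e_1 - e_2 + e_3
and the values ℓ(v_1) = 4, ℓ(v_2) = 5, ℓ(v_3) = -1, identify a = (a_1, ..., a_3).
a = (4, 1, -4)

Write a = (a_1, ..., a_3) in the standard basis. For each basis vector v_i, ℓ(v_i) = <v_i, a> is a linear equation in the a_j's. Collect the n equations into a matrix system V a = ℓ, where row i of V is v_i (expressed in the standard basis). Since V is invertible (lower-triangular with 1s on the diagonal, up to permutation), solve by back-substitution:
  V =
[[1, 0, 0],
 [1, 1, 0],
 [1, -1, 1]]
  V a = (4, 5, -1)
Solving gives a = (4, 1, -4).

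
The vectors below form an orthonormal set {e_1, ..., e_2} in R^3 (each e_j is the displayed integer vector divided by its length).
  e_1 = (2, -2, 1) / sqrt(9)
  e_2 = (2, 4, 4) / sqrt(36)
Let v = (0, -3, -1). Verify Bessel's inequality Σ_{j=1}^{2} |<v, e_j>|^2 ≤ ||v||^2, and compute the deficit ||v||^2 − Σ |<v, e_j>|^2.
Σ |<v, e_j>|^2 = 89/9; ||v||^2 = 10; deficit = 1/9

Write each e_j = u_j / sqrt(<u_j, u_j>) where u_j is the displayed integer vector. Then <v, e_j> = <v, u_j> / sqrt(<u_j, u_j>), so |<v, e_j>|^2 = <v, u_j>^2 / <u_j, u_j>.
Coefficients: <v, e_1> = 5/sqrt(9), <v, e_2> = -16/sqrt(36).
Square and sum: Σ |<v, e_j>|^2 = 89/9.
Compute ||v||^2 = v·v = 10.
Deficit = 10 − 89/9 = 1/9 ≥ 0, confirming Bessel's inequality. (The deficit equals ||v − Σ <v,e_j> e_j||^2, the squared distance from v to span{e_j}.)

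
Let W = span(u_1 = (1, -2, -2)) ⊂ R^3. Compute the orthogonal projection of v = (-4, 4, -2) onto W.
proj_W(v) = (-8/9, 16/9, 16/9)

Set up U = [u_1 | ... | u_1] ∈ R^(3×1). The projector onto W = col(U) is P = U (U^T U)^(-1) U^T.
Compute U^T U =
  [9],
and U^T v = (-8).
Solve U^T U · c = U^T v for the coefficients: c = (-8/9). The projection is proj_W(v) = U c.
Check: (v - proj_W(v)) · u_1 = 0  (should be 0).
Result: proj_W(v) = (-8/9, 16/9, 16/9).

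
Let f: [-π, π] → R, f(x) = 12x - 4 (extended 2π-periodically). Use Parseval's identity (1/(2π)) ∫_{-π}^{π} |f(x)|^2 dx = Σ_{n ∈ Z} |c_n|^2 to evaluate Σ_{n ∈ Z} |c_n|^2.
Σ |c_n|^2 = 48π^2 + 16

Expand and integrate term by term over [-π, π]:
  ∫ (12x)^2 dx = 144·(2π^3/3); ∫ 2·12·(-4)·x dx = 0 (odd integrand); ∫ (-4)^2 dx = 16·2π.
So (1/(2π)) ∫_{-π}^{π} (12x - 4)^2 dx = 144π^2/3 + 16 = 48π^2 + 16.
Parseval ⇒ Σ |c_n|^2 = 48π^2 + 16.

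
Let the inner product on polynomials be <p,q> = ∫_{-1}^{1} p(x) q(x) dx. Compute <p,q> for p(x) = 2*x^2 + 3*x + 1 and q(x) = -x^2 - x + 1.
<p,q> = -2/15

Expand the product: p(x)·q(x) = -2*x^4 - 5*x^3 - 2*x^2 + 2*x + 1.
∫_{-1}^{1} of each monomial x^k gives [2/(k+1) if k even, 0 if k odd]. Integrating term-by-term (or equivalently evaluating the antiderivative F(x) = -2*x^5/5 - 5*x^4/4 - 2*x^3/3 + x^2 + x at the endpoints):
  F(1) − F(−1) = -19/60 − (-11/60) = -2/15.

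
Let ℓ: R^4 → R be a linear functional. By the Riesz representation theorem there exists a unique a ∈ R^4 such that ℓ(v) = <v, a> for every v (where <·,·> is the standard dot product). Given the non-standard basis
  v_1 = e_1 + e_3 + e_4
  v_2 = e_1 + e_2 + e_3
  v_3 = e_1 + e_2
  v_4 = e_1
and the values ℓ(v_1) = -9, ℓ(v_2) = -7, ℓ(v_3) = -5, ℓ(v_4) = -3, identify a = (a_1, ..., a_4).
a = (-3, -2, -2, -4)

Write a = (a_1, ..., a_4) in the standard basis. For each basis vector v_i, ℓ(v_i) = <v_i, a> is a linear equation in the a_j's. Collect the n equations into a matrix system V a = ℓ, where row i of V is v_i (expressed in the standard basis). Since V is invertible (lower-triangular with 1s on the diagonal, up to permutation), solve by back-substitution:
  V =
[[1, 0, 1, 1],
 [1, 1, 1, 0],
 [1, 1, 0, 0],
 [1, 0, 0, 0]]
  V a = (-9, -7, -5, -3)
Solving gives a = (-3, -2, -2, -4).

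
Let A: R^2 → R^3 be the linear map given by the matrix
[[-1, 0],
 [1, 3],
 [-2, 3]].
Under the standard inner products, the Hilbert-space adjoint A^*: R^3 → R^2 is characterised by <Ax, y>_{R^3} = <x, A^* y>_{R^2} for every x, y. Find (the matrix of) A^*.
A^* = A^T =
[[-1, 1, -2],
 [0, 3, 3]]

For real matrices with standard dot products, the defining identity <Ax, y> = <x, A^* y> gives (Ax)^T y = x^T (A^*) y, i.e. x^T A^T y = x^T (A^*) y. Since this holds for all x, y, we must have A^* = A^T. Therefore
A^* =
[[-1, 1, -2],
 [0, 3, 3]].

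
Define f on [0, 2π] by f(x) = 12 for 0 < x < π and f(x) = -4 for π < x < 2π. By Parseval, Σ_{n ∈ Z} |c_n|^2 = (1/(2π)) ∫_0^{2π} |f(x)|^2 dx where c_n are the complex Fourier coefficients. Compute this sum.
Σ |c_n|^2 = 80

Parseval equates the L^2 energy of f (normalised by 1/(2π)) with the ℓ^2 sum of its Fourier coefficients: (1/(2π)) ∫_0^{2π} |f|^2 = Σ |c_n|^2.
Compute the left side: (1/(2π)) [∫_0^π 12^2 dx + ∫_π^{2π} (-4)^2 dx] = (1/(2π)) · (144π + 16π) = (144 + 16)/2 = 80.
So Σ_{n ∈ Z} |c_n|^2 = 80.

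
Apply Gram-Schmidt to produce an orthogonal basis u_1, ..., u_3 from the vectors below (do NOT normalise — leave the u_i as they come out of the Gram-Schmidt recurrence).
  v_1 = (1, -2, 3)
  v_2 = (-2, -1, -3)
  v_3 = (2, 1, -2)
Orthogonal basis:
  u_1 = (1, -2, 3)
  u_2 = (-19/14, -16/7, -15/14)
  u_3 = (45/23, -15/23, -25/23)

Apply the Gram-Schmidt recurrence
  u_1 = v_1
  u_i = v_i − Σ_{j<i} ((v_i · u_j) / (u_j · u_j)) · u_j.

Step by step this gives:
  u_1 = (1, -2, 3)
  u_2 = (-19/14, -16/7, -15/14)
  u_3 = (45/23, -15/23, -25/23)

Orthogonality check:
  u_2 · u_1 = 0 (should be 0)
  u_3 · u_1 = 0 (should be 0)
  u_3 · u_2 = 0 (should be 0)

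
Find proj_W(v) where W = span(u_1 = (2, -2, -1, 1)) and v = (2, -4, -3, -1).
proj_W(v) = (14/5, -14/5, -7/5, 7/5)

Set up U = [u_1 | ... | u_1] ∈ R^(4×1). The projector onto W = col(U) is P = U (U^T U)^(-1) U^T.
Compute U^T U =
  [10],
and U^T v = (14).
Solve U^T U · c = U^T v for the coefficients: c = (7/5). The projection is proj_W(v) = U c.
Check: (v - proj_W(v)) · u_1 = 0  (should be 0).
Result: proj_W(v) = (14/5, -14/5, -7/5, 7/5).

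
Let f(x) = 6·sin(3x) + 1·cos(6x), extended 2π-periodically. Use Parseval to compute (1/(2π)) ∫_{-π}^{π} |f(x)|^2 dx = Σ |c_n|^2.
Σ |c_n|^2 = 37/2

Expand |f|^2 and use orthogonality of {sin(nx), cos(mx)} on [-π, π]:
  ∫_{-π}^{π} sin(nx)^2 dx = π, ∫ cos(mx)^2 dx = π, and cross terms integrate to 0.
So ∫_{-π}^{π} f(x)^2 dx = 6^2 · π + 1^2 · π = (36 + 1)π.
Divide by 2π: (36 + 1)/2 = 37/2.
By Parseval, this equals Σ |c_n|^2.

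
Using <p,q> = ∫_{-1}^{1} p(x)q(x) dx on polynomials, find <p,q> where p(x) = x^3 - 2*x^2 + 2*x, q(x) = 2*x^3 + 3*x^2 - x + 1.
<p,q> = -346/105

Expand the product: p(x)·q(x) = 2*x^6 - x^5 - 3*x^4 + 9*x^3 - 4*x^2 + 2*x.
∫_{-1}^{1} of each monomial x^k gives [2/(k+1) if k even, 0 if k odd]. Integrating term-by-term (or equivalently evaluating the antiderivative F(x) = 2*x^7/7 - x^6/6 - 3*x^5/5 + 9*x^4/4 - 4*x^3/3 + x^2 at the endpoints):
  F(1) − F(−1) = 201/140 − (1987/420) = -346/105.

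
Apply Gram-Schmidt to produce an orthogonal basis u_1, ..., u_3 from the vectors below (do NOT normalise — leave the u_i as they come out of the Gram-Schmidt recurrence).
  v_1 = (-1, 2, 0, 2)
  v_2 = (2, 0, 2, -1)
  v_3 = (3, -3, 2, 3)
Orthogonal basis:
  u_1 = (-1, 2, 0, 2)
  u_2 = (14/9, 8/9, 2, -1/9)
  u_3 = (94/65, -197/65, 28/65, 244/65)

Apply the Gram-Schmidt recurrence
  u_1 = v_1
  u_i = v_i − Σ_{j<i} ((v_i · u_j) / (u_j · u_j)) · u_j.

Step by step this gives:
  u_1 = (-1, 2, 0, 2)
  u_2 = (14/9, 8/9, 2, -1/9)
  u_3 = (94/65, -197/65, 28/65, 244/65)

Orthogonality check:
  u_2 · u_1 = 0 (should be 0)
  u_3 · u_1 = 0 (should be 0)
  u_3 · u_2 = 0 (should be 0)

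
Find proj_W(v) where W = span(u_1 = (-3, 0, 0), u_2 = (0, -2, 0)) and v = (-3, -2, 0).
proj_W(v) = (-3, -2, 0)

Set up U = [u_1 | ... | u_2] ∈ R^(3×2). The projector onto W = col(U) is P = U (U^T U)^(-1) U^T.
Compute U^T U =
  [9, 0]
  [0, 4],
and U^T v = (9, 4).
Solve U^T U · c = U^T v for the coefficients: c = (1, 1). The projection is proj_W(v) = U c.
Check: (v - proj_W(v)) · u_1 = 0  (should be 0).
Check: (v - proj_W(v)) · u_2 = 0  (should be 0).
Result: proj_W(v) = (-3, -2, 0).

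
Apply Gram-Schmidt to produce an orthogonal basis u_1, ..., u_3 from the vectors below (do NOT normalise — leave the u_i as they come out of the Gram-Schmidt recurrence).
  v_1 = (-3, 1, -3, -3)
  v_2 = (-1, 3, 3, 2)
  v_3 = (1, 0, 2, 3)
Orthogonal basis:
  u_1 = (-3, 1, -3, -3)
  u_2 = (-55/28, 93/28, 57/28, 29/28)
  u_3 = (-236/563, -123/563, -257/563, 452/563)

Apply the Gram-Schmidt recurrence
  u_1 = v_1
  u_i = v_i − Σ_{j<i} ((v_i · u_j) / (u_j · u_j)) · u_j.

Step by step this gives:
  u_1 = (-3, 1, -3, -3)
  u_2 = (-55/28, 93/28, 57/28, 29/28)
  u_3 = (-236/563, -123/563, -257/563, 452/563)

Orthogonality check:
  u_2 · u_1 = 0 (should be 0)
  u_3 · u_1 = 0 (should be 0)
  u_3 · u_2 = 0 (should be 0)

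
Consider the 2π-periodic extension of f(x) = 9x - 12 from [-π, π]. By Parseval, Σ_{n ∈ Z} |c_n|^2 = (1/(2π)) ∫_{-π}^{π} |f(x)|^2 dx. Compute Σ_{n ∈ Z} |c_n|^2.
Σ |c_n|^2 = 27π^2 + 144

Expand and integrate term by term over [-π, π]:
  ∫ (9x)^2 dx = 81·(2π^3/3); ∫ 2·9·(-12)·x dx = 0 (odd integrand); ∫ (-12)^2 dx = 144·2π.
So (1/(2π)) ∫_{-π}^{π} (9x - 12)^2 dx = 81π^2/3 + 144 = 27π^2 + 144.
Parseval ⇒ Σ |c_n|^2 = 27π^2 + 144.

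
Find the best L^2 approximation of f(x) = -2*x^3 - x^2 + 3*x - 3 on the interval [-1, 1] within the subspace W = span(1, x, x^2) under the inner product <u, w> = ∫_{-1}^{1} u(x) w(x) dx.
g(x) = -x^2 + 9*x/5 - 3

The best approximation g ∈ W is the orthogonal projection of f onto W. Writing g = a_0 + a_1 x + a_2 x^2, the coefficients solve the normal equations G · a = b where
  G_{ij} = <φ_i, φ_j> and b_i = <f, φ_i>, with φ_0 = 1, φ_1 = x, φ_2 = x^2.
G =
  [2, 0, 2/3]
  [0, 2/3, 0]
  [2/3, 0, 2/5],
b = (-20/3, 6/5, -12/5).
Solving gives a_0 = -3, a_1 = 9/5, a_2 = -1, so
  g(x) = -x^2 + 9*x/5 - 3.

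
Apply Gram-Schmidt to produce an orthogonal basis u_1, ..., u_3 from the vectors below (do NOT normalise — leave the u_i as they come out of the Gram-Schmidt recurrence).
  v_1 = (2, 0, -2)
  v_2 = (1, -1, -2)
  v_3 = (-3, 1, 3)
Orthogonal basis:
  u_1 = (2, 0, -2)
  u_2 = (-1/2, -1, -1/2)
  u_3 = (-1/3, 1/3, -1/3)

Apply the Gram-Schmidt recurrence
  u_1 = v_1
  u_i = v_i − Σ_{j<i} ((v_i · u_j) / (u_j · u_j)) · u_j.

Step by step this gives:
  u_1 = (2, 0, -2)
  u_2 = (-1/2, -1, -1/2)
  u_3 = (-1/3, 1/3, -1/3)

Orthogonality check:
  u_2 · u_1 = 0 (should be 0)
  u_3 · u_1 = 0 (should be 0)
  u_3 · u_2 = 0 (should be 0)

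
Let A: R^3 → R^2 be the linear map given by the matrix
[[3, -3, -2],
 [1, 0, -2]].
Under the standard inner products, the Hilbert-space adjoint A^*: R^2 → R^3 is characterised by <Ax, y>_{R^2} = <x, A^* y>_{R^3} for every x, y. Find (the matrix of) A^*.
A^* = A^T =
[[3, 1],
 [-3, 0],
 [-2, -2]]

For real matrices with standard dot products, the defining identity <Ax, y> = <x, A^* y> gives (Ax)^T y = x^T (A^*) y, i.e. x^T A^T y = x^T (A^*) y. Since this holds for all x, y, we must have A^* = A^T. Therefore
A^* =
[[3, 1],
 [-3, 0],
 [-2, -2]].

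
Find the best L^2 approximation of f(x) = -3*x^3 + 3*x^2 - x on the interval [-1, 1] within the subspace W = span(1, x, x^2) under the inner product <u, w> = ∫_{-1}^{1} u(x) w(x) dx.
g(x) = 3*x^2 - 14*x/5

The best approximation g ∈ W is the orthogonal projection of f onto W. Writing g = a_0 + a_1 x + a_2 x^2, the coefficients solve the normal equations G · a = b where
  G_{ij} = <φ_i, φ_j> and b_i = <f, φ_i>, with φ_0 = 1, φ_1 = x, φ_2 = x^2.
G =
  [2, 0, 2/3]
  [0, 2/3, 0]
  [2/3, 0, 2/5],
b = (2, -28/15, 6/5).
Solving gives a_0 = 0, a_1 = -14/5, a_2 = 3, so
  g(x) = 3*x^2 - 14*x/5.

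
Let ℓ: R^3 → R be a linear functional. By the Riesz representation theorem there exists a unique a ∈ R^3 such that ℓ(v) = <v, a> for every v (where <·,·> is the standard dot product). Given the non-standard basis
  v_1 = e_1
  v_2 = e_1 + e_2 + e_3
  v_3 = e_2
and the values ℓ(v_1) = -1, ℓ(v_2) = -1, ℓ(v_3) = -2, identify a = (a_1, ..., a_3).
a = (-1, -2, 2)

Write a = (a_1, ..., a_3) in the standard basis. For each basis vector v_i, ℓ(v_i) = <v_i, a> is a linear equation in the a_j's. Collect the n equations into a matrix system V a = ℓ, where row i of V is v_i (expressed in the standard basis). Since V is invertible (lower-triangular with 1s on the diagonal, up to permutation), solve by back-substitution:
  V =
[[1, 0, 0],
 [1, 1, 1],
 [0, 1, 0]]
  V a = (-1, -1, -2)
Solving gives a = (-1, -2, 2).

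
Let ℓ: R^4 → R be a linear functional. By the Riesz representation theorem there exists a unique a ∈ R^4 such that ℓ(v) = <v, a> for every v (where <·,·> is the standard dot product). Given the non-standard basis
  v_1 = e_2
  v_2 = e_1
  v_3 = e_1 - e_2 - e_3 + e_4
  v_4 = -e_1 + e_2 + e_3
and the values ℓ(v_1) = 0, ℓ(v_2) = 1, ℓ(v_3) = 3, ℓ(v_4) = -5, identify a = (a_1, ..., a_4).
a = (1, 0, -4, -2)

Write a = (a_1, ..., a_4) in the standard basis. For each basis vector v_i, ℓ(v_i) = <v_i, a> is a linear equation in the a_j's. Collect the n equations into a matrix system V a = ℓ, where row i of V is v_i (expressed in the standard basis). Since V is invertible (lower-triangular with 1s on the diagonal, up to permutation), solve by back-substitution:
  V =
[[0, 1, 0, 0],
 [1, 0, 0, 0],
 [1, -1, -1, 1],
 [-1, 1, 1, 0]]
  V a = (0, 1, 3, -5)
Solving gives a = (1, 0, -4, -2).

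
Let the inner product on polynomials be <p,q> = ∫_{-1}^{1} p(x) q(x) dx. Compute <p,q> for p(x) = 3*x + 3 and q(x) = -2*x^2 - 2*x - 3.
<p,q> = -26

Expand the product: p(x)·q(x) = -6*x^3 - 12*x^2 - 15*x - 9.
∫_{-1}^{1} of each monomial x^k gives [2/(k+1) if k even, 0 if k odd]. Integrating term-by-term (or equivalently evaluating the antiderivative F(x) = -3*x^4/2 - 4*x^3 - 15*x^2/2 - 9*x at the endpoints):
  F(1) − F(−1) = -22 − (4) = -26.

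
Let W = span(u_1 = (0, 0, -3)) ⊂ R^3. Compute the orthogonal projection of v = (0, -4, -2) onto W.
proj_W(v) = (0, 0, -2)

Set up U = [u_1 | ... | u_1] ∈ R^(3×1). The projector onto W = col(U) is P = U (U^T U)^(-1) U^T.
Compute U^T U =
  [9],
and U^T v = (6).
Solve U^T U · c = U^T v for the coefficients: c = (2/3). The projection is proj_W(v) = U c.
Check: (v - proj_W(v)) · u_1 = 0  (should be 0).
Result: proj_W(v) = (0, 0, -2).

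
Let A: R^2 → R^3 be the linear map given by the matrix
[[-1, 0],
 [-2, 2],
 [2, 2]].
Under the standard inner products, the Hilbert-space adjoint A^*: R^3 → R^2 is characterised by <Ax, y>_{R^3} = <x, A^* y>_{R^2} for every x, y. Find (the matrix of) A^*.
A^* = A^T =
[[-1, -2, 2],
 [0, 2, 2]]

For real matrices with standard dot products, the defining identity <Ax, y> = <x, A^* y> gives (Ax)^T y = x^T (A^*) y, i.e. x^T A^T y = x^T (A^*) y. Since this holds for all x, y, we must have A^* = A^T. Therefore
A^* =
[[-1, -2, 2],
 [0, 2, 2]].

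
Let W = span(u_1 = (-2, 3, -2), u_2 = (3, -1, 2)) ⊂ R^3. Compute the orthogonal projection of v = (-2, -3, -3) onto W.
proj_W(v) = (-214/69, -169/69, -74/69)

Set up U = [u_1 | ... | u_2] ∈ R^(3×2). The projector onto W = col(U) is P = U (U^T U)^(-1) U^T.
Compute U^T U =
  [17, -13]
  [-13, 14],
and U^T v = (1, -9).
Solve U^T U · c = U^T v for the coefficients: c = (-103/69, -140/69). The projection is proj_W(v) = U c.
Check: (v - proj_W(v)) · u_1 = 0  (should be 0).
Check: (v - proj_W(v)) · u_2 = 0  (should be 0).
Result: proj_W(v) = (-214/69, -169/69, -74/69).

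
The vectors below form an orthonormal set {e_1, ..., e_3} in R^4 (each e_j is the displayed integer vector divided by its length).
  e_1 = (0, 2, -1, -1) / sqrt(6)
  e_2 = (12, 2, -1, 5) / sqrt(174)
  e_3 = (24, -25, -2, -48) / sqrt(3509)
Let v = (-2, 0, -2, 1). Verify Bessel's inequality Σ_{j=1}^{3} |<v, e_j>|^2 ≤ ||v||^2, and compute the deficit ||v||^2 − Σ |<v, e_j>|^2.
Σ |<v, e_j>|^2 = 513/121; ||v||^2 = 9; deficit = 576/121

Write each e_j = u_j / sqrt(<u_j, u_j>) where u_j is the displayed integer vector. Then <v, e_j> = <v, u_j> / sqrt(<u_j, u_j>), so |<v, e_j>|^2 = <v, u_j>^2 / <u_j, u_j>.
Coefficients: <v, e_1> = 1/sqrt(6), <v, e_2> = -17/sqrt(174), <v, e_3> = -92/sqrt(3509).
Square and sum: Σ |<v, e_j>|^2 = 513/121.
Compute ||v||^2 = v·v = 9.
Deficit = 9 − 513/121 = 576/121 ≥ 0, confirming Bessel's inequality. (The deficit equals ||v − Σ <v,e_j> e_j||^2, the squared distance from v to span{e_j}.)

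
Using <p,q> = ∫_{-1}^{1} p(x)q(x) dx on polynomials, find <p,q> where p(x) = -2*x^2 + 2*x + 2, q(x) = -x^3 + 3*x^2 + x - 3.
<p,q> = -88/15

Expand the product: p(x)·q(x) = 2*x^5 - 8*x^4 + 2*x^3 + 14*x^2 - 4*x - 6.
∫_{-1}^{1} of each monomial x^k gives [2/(k+1) if k even, 0 if k odd]. Integrating term-by-term (or equivalently evaluating the antiderivative F(x) = x^6/3 - 8*x^5/5 + x^4/2 + 14*x^3/3 - 2*x^2 - 6*x at the endpoints):
  F(1) − F(−1) = -41/10 − (53/30) = -88/15.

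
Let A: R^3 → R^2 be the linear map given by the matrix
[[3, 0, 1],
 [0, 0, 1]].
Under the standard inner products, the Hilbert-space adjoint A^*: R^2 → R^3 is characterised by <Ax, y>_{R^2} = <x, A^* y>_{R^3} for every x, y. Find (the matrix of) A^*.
A^* = A^T =
[[3, 0],
 [0, 0],
 [1, 1]]

For real matrices with standard dot products, the defining identity <Ax, y> = <x, A^* y> gives (Ax)^T y = x^T (A^*) y, i.e. x^T A^T y = x^T (A^*) y. Since this holds for all x, y, we must have A^* = A^T. Therefore
A^* =
[[3, 0],
 [0, 0],
 [1, 1]].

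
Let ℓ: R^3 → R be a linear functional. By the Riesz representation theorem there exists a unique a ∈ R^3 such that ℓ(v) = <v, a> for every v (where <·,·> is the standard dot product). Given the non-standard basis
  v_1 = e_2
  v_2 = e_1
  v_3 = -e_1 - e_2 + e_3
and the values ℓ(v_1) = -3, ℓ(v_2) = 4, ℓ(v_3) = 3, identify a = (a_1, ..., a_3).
a = (4, -3, 4)

Write a = (a_1, ..., a_3) in the standard basis. For each basis vector v_i, ℓ(v_i) = <v_i, a> is a linear equation in the a_j's. Collect the n equations into a matrix system V a = ℓ, where row i of V is v_i (expressed in the standard basis). Since V is invertible (lower-triangular with 1s on the diagonal, up to permutation), solve by back-substitution:
  V =
[[0, 1, 0],
 [1, 0, 0],
 [-1, -1, 1]]
  V a = (-3, 4, 3)
Solving gives a = (4, -3, 4).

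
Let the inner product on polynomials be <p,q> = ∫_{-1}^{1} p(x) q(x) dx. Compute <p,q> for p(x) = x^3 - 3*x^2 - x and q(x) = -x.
<p,q> = 4/15

Expand the product: p(x)·q(x) = -x^4 + 3*x^3 + x^2.
∫_{-1}^{1} of each monomial x^k gives [2/(k+1) if k even, 0 if k odd]. Integrating term-by-term (or equivalently evaluating the antiderivative F(x) = -x^5/5 + 3*x^4/4 + x^3/3 at the endpoints):
  F(1) − F(−1) = 53/60 − (37/60) = 4/15.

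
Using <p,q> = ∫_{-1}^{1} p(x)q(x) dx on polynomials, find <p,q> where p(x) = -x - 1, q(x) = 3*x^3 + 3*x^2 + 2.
<p,q> = -36/5

Expand the product: p(x)·q(x) = -3*x^4 - 6*x^3 - 3*x^2 - 2*x - 2.
∫_{-1}^{1} of each monomial x^k gives [2/(k+1) if k even, 0 if k odd]. Integrating term-by-term (or equivalently evaluating the antiderivative F(x) = -3*x^5/5 - 3*x^4/2 - x^3 - x^2 - 2*x at the endpoints):
  F(1) − F(−1) = -61/10 − (11/10) = -36/5.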